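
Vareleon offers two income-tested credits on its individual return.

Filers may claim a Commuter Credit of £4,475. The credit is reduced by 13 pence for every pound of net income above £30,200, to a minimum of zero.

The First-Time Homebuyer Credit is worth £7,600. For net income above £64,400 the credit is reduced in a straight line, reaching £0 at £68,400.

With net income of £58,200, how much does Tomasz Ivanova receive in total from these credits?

Commuter Credit: 13% of the £28,000 excess over £30,200 is £3,640; credit = £4,475 − £3,640 = £835.
First-Time Homebuyer Credit: £58,200 is at or below the £64,400 threshold, so the full £7,600 applies.
Total: £835 + £7,600 = £8,435.

£8,435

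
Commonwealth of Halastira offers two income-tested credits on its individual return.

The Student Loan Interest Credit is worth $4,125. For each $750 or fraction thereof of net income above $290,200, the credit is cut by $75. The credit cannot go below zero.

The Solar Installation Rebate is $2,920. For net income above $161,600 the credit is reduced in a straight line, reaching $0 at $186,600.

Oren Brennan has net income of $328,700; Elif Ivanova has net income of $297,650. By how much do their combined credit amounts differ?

Oren ($328,700): Student Loan Interest Credit: income exceeds $290,200 by $38,500, which is 52 full-or-partial $750 increments; reduction = 52 × $75 = $3,900, leaving $225. Solar Installation Rebate: $328,700 is at or above $186,600, so the credit is $0. total $225 + $0 = $225
Elif ($297,650): Student Loan Interest Credit: income exceeds $290,200 by $7,450, which is 10 full-or-partial $750 increments; reduction = 10 × $75 = $750, leaving $3,375. Solar Installation Rebate: $297,650 is at or above $186,600, so the credit is $0. total $3,375 + $0 = $3,375
Difference: |$225 − $3,375| = $3,150.

$3,150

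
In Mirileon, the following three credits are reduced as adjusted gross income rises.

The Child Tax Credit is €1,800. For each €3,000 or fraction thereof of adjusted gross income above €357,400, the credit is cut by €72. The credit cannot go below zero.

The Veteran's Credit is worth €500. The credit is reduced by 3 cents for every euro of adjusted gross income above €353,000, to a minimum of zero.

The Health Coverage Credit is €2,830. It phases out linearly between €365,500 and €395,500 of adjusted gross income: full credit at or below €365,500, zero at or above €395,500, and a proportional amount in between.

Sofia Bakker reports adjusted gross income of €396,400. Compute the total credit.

Child Tax Credit: income exceeds €357,400 by €39,000, which is 13 full-or-partial €3,000 increments; reduction = 13 × €72 = €936, leaving €864.
Veteran's Credit: 3% of the €43,400 excess over €353,000 is €1,302 ≥ base, so the credit is €0.
Health Coverage Credit: €396,400 is at or above €395,500, so the credit is €0.
Total: €864 + €0 + €0 = €864.

€864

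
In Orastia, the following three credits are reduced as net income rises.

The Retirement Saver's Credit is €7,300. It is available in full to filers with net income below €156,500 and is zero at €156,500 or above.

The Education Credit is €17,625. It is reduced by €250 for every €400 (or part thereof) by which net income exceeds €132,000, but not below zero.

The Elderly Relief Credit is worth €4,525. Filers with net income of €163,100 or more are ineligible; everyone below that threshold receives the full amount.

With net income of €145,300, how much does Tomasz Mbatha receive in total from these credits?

€20,950

Retirement Saver's Credit: €145,300 is below the €156,500 cutoff, so the full €7,300 applies.
Education Credit: income exceeds €132,000 by €13,300, which is 34 full-or-partial €400 increments; reduction = 34 × €250 = €8,500, leaving €9,125.
Elderly Relief Credit: €145,300 is below the €163,100 cutoff, so the full €4,525 applies.
Total: €7,300 + €9,125 + €4,525 = €20,950.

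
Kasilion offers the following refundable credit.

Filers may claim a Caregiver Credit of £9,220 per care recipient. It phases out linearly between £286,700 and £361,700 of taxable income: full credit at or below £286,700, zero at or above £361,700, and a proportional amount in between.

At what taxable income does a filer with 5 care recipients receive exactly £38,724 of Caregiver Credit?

£298,700

Full credit = 5 × £9,220 = £46,100.
£38,724 is 38,724/46,100 of the full £46,100, so 7,376/46,100 of the £75,000 range has been used: income = £286,700 + £75,000 × 7,376/46,100 = £298,700.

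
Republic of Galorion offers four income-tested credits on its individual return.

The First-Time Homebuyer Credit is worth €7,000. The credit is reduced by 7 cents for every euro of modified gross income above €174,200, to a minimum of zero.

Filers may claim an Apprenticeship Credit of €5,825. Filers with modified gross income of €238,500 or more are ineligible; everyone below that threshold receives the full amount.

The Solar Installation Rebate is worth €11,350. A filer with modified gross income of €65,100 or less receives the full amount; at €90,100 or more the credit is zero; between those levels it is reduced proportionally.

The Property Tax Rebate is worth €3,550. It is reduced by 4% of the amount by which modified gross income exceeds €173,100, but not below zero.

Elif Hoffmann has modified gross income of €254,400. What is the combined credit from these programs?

First-Time Homebuyer Credit: 7% of the €80,200 excess over €174,200 is €5,614; credit = €7,000 − €5,614 = €1,386.
Apprenticeship Credit: €254,400 meets or exceeds the €238,500 cutoff, so the credit is €0.
Solar Installation Rebate: €254,400 is at or above €90,100, so the credit is €0.
Property Tax Rebate: 4% of the €81,300 excess over €173,100 is €3,252; credit = €3,550 − €3,252 = €298.
Total: €1,386 + €0 + €0 + €298 = €1,684.

€1,684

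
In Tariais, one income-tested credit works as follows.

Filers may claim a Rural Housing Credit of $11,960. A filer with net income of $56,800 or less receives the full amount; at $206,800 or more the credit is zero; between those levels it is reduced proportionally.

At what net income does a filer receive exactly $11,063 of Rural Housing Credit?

$11,063 is 11,063/11,960 of the full $11,960, so 897/11,960 of the $150,000 range has been used: income = $56,800 + $150,000 × 897/11,960 = $68,050.

$68,050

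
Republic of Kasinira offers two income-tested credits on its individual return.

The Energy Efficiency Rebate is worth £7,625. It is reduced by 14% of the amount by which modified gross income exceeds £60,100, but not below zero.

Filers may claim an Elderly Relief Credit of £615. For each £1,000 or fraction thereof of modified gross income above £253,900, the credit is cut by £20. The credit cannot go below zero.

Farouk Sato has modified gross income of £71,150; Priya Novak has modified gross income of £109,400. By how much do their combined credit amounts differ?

Farouk (£71,150): Energy Efficiency Rebate: 14% of the £11,050 excess over £60,100 is £1,547; credit = £7,625 − £1,547 = £6,078. Elderly Relief Credit: £71,150 is at or below the £253,900 threshold, so the full £615 applies. total £6,078 + £615 = £6,693
Priya (£109,400): Energy Efficiency Rebate: 14% of the £49,300 excess over £60,100 is £6,902; credit = £7,625 − £6,902 = £723. Elderly Relief Credit: £109,400 is at or below the £253,900 threshold, so the full £615 applies. total £723 + £615 = £1,338
Difference: |£6,693 − £1,338| = £5,355.

£5,355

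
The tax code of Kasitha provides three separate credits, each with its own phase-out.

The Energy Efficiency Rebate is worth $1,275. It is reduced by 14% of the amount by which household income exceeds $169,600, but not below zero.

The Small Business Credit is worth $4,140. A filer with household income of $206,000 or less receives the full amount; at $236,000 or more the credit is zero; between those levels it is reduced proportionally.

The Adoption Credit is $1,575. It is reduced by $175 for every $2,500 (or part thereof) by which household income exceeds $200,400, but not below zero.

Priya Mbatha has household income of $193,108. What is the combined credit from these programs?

$5,715

Energy Efficiency Rebate: 14% of the $23,508 excess over $169,600 is $3,291.12 ≥ base, so the credit is $0.
Small Business Credit: $193,108 is at or below the $206,000 threshold, so the full $4,140 applies.
Adoption Credit: $193,108 is at or below the $200,400 threshold, so the full $1,575 applies.
Total: $0 + $4,140 + $1,575 = $5,715.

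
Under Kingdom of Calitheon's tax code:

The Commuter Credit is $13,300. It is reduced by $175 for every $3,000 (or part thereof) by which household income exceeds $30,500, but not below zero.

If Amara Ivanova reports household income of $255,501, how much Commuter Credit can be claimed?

$0

Commuter Credit: income exceeds $30,500 by $225,001 → 76 increments × $175 = $13,300 ≥ base, so the credit is $0.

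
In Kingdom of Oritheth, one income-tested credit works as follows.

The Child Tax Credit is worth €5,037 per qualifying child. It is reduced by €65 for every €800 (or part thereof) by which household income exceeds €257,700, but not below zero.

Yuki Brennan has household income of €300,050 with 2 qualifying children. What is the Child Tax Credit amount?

Child Tax Credit: base = 2 × €5,037 = €10,074. income exceeds €257,700 by €42,350, which is 53 full-or-partial €800 increments; reduction = 53 × €65 = €3,445, leaving €6,629.

€6,629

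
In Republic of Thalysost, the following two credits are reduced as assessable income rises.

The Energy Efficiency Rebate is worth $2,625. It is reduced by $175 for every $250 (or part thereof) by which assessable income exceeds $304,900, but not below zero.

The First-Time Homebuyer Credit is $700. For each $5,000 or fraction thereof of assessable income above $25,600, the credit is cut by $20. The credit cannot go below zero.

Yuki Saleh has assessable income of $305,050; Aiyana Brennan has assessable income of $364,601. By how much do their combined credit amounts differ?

$2,450

Yuki ($305,050): Energy Efficiency Rebate: income exceeds $304,900 by $150, which is 1 full-or-partial $250 increment; reduction = 1 × $175 = $175, leaving $2,450. First-Time Homebuyer Credit: income exceeds $25,600 by $279,450 → 56 increments × $20 = $1,120 ≥ base, so the credit is $0. total $2,450 + $0 = $2,450
Aiyana ($364,601): Energy Efficiency Rebate: income exceeds $304,900 by $59,701 → 239 increments × $175 = $41,825 ≥ base, so the credit is $0. First-Time Homebuyer Credit: income exceeds $25,600 by $339,001 → 68 increments × $20 = $1,360 ≥ base, so the credit is $0. total $0 + $0 = $0
Difference: |$2,450 − $0| = $2,450.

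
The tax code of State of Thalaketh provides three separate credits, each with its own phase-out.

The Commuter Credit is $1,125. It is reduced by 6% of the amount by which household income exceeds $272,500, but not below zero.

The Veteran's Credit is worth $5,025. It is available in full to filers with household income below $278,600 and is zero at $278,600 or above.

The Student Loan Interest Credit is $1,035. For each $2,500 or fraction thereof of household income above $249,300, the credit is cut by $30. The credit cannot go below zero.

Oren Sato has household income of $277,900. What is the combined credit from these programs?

Commuter Credit: 6% of the $5,400 excess over $272,500 is $324; credit = $1,125 − $324 = $801.
Veteran's Credit: $277,900 is below the $278,600 cutoff, so the full $5,025 applies.
Student Loan Interest Credit: income exceeds $249,300 by $28,600, which is 12 full-or-partial $2,500 increments; reduction = 12 × $30 = $360, leaving $675.
Total: $801 + $5,025 + $675 = $6,501.

$6,501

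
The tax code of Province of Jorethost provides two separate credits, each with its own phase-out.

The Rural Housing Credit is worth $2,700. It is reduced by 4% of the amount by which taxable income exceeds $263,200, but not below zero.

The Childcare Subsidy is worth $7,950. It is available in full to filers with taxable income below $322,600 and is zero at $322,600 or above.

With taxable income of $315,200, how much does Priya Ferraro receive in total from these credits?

$8,570

Rural Housing Credit: 4% of the $52,000 excess over $263,200 is $2,080; credit = $2,700 − $2,080 = $620.
Childcare Subsidy: $315,200 is below the $322,600 cutoff, so the full $7,950 applies.
Total: $620 + $7,950 = $8,570.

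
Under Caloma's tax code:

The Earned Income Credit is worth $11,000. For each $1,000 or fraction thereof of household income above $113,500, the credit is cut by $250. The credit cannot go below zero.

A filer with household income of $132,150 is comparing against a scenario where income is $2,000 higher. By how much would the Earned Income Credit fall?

$500

At $132,150 — income exceeds $113,500 by $18,650, which is 19 full-or-partial $1,000 increments; reduction = 19 × $250 = $4,750, leaving $6,250.
At $134,150 — income exceeds $113,500 by $20,650, which is 21 full-or-partial $1,000 increments; reduction = 21 × $250 = $5,250, leaving $5,750.
Lost: $6,250 − $5,750 = $500.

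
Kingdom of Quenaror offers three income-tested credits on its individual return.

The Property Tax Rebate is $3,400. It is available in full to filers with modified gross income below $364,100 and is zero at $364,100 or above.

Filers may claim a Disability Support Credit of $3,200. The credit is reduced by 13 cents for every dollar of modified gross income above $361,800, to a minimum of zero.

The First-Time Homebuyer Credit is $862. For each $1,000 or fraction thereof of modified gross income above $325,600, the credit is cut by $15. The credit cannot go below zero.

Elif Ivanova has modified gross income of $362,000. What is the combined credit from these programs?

$6,881

Property Tax Rebate: $362,000 is below the $364,100 cutoff, so the full $3,400 applies.
Disability Support Credit: 13% of the $200 excess over $361,800 is $26; credit = $3,200 − $26 = $3,174.
First-Time Homebuyer Credit: income exceeds $325,600 by $36,400, which is 37 full-or-partial $1,000 increments; reduction = 37 × $15 = $555, leaving $307.
Total: $3,400 + $3,174 + $307 = $6,881.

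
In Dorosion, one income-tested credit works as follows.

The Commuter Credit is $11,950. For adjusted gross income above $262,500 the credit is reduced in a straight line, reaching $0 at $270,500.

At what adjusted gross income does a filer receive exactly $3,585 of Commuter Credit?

$268,100

$3,585 is 3,585/11,950 of the full $11,950, so 8,365/11,950 of the $8,000 range has been used: income = $262,500 + $8,000 × 8,365/11,950 = $268,100.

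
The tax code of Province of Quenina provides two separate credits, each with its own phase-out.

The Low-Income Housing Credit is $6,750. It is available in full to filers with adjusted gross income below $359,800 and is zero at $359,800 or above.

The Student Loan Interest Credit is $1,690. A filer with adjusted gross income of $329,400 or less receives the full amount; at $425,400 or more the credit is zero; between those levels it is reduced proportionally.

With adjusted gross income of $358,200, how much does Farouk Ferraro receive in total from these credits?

Low-Income Housing Credit: $358,200 is below the $359,800 cutoff, so the full $6,750 applies.
Student Loan Interest Credit: $358,200 is $28,800 into a $96,000 phase-out range, leaving 67,200/96,000 of the credit: $1,690 × 67,200/96,000 = $1,183.
Total: $6,750 + $1,183 = $7,933.

$7,933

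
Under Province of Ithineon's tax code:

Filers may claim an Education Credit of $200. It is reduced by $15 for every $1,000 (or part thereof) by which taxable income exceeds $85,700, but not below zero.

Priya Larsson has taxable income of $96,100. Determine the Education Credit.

Education Credit: income exceeds $85,700 by $10,400, which is 11 full-or-partial $1,000 increments; reduction = 11 × $15 = $165, leaving $35.

$35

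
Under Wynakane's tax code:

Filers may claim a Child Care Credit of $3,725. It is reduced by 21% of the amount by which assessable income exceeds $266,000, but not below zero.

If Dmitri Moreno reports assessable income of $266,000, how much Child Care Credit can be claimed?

Child Care Credit: $266,000 is at or below the $266,000 threshold, so the full $3,725 applies.

$3,725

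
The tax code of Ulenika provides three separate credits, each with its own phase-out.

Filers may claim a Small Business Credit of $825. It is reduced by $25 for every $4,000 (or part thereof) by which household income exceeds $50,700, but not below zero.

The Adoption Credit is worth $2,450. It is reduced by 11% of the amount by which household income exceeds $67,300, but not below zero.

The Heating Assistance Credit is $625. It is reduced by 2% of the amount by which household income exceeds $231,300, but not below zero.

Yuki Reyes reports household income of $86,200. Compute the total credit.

$1,596

Small Business Credit: income exceeds $50,700 by $35,500, which is 9 full-or-partial $4,000 increments; reduction = 9 × $25 = $225, leaving $600.
Adoption Credit: 11% of the $18,900 excess over $67,300 is $2,079; credit = $2,450 − $2,079 = $371.
Heating Assistance Credit: $86,200 is at or below the $231,300 threshold, so the full $625 applies.
Total: $600 + $371 + $625 = $1,596.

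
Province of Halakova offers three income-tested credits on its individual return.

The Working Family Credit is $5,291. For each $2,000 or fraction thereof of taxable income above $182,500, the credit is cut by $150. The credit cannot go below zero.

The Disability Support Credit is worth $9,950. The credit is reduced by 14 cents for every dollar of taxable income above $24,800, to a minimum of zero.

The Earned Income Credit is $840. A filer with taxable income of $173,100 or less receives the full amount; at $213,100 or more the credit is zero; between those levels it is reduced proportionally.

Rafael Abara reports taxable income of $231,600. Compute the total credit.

$1,541

Working Family Credit: income exceeds $182,500 by $49,100, which is 25 full-or-partial $2,000 increments; reduction = 25 × $150 = $3,750, leaving $1,541.
Disability Support Credit: 14% of the $206,800 excess over $24,800 is $28,952 ≥ base, so the credit is $0.
Earned Income Credit: $231,600 is at or above $213,100, so the credit is $0.
Total: $1,541 + $0 + $0 = $1,541.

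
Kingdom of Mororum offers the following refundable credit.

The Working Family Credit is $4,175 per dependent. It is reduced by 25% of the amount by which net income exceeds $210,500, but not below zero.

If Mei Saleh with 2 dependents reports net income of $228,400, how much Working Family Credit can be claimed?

Working Family Credit: base = 2 × $4,175 = $8,350. 25% of the $17,900 excess over $210,500 is $4,475; credit = $8,350 − $4,475 = $3,875.

$3,875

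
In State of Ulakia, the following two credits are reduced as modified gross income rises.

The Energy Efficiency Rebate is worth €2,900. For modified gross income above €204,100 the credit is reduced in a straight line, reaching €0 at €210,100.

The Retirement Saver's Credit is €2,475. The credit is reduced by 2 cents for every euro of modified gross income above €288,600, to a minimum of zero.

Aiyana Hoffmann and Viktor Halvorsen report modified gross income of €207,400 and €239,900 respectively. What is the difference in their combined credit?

€1,305

Aiyana (€207,400): Energy Efficiency Rebate: €207,400 is €3,300 into a €6,000 phase-out range, leaving 2,700/6,000 of the credit: €2,900 × 2,700/6,000 = €1,305. Retirement Saver's Credit: €207,400 is at or below the €288,600 threshold, so the full €2,475 applies. total €1,305 + €2,475 = €3,780
Viktor (€239,900): Energy Efficiency Rebate: €239,900 is at or above €210,100, so the credit is €0. Retirement Saver's Credit: €239,900 is at or below the €288,600 threshold, so the full €2,475 applies. total €0 + €2,475 = €2,475
Difference: |€3,780 − €2,475| = €1,305.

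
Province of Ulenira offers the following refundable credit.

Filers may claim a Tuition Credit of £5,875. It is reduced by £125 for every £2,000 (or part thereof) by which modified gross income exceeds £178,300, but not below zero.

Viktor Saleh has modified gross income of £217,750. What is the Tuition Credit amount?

Tuition Credit: income exceeds £178,300 by £39,450, which is 20 full-or-partial £2,000 increments; reduction = 20 × £125 = £2,500, leaving £3,375.

£3,375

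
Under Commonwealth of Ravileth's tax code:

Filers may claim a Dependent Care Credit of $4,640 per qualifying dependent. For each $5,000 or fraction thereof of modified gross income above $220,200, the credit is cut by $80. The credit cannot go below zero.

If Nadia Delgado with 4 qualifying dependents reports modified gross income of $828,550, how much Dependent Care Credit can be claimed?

$8,800

Dependent Care Credit: base = 4 × $4,640 = $18,560. income exceeds $220,200 by $608,350, which is 122 full-or-partial $5,000 increments; reduction = 122 × $80 = $9,760, leaving $8,800.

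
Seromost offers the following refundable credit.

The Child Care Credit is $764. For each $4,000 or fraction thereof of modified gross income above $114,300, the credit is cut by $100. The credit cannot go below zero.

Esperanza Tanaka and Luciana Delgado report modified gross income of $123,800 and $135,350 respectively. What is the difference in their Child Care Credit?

$300

Esperanza ($123,800): Child Care Credit: income exceeds $114,300 by $9,500, which is 3 full-or-partial $4,000 increments; reduction = 3 × $100 = $300, leaving $464.
Luciana ($135,350): Child Care Credit: income exceeds $114,300 by $21,050, which is 6 full-or-partial $4,000 increments; reduction = 6 × $100 = $600, leaving $164.
Difference: |$464 − $164| = $300.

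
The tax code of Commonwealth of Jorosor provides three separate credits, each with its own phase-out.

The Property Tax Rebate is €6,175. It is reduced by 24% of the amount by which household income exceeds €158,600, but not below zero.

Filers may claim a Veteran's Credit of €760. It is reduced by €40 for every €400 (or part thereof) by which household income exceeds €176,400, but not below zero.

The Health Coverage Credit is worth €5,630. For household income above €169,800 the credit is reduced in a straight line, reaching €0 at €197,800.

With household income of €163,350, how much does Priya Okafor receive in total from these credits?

Property Tax Rebate: 24% of the €4,750 excess over €158,600 is €1,140; credit = €6,175 − €1,140 = €5,035.
Veteran's Credit: €163,350 is at or below the €176,400 threshold, so the full €760 applies.
Health Coverage Credit: €163,350 is at or below the €169,800 threshold, so the full €5,630 applies.
Total: €5,035 + €760 + €5,630 = €11,425.

€11,425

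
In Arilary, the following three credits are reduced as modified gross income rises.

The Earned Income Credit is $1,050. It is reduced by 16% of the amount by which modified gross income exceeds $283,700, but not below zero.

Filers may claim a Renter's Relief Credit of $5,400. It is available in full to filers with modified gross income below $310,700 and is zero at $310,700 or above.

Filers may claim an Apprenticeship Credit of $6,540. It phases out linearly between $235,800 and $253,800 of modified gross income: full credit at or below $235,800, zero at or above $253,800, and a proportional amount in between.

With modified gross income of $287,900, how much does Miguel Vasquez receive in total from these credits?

Earned Income Credit: 16% of the $4,200 excess over $283,700 is $672; credit = $1,050 − $672 = $378.
Renter's Relief Credit: $287,900 is below the $310,700 cutoff, so the full $5,400 applies.
Apprenticeship Credit: $287,900 is at or above $253,800, so the credit is $0.
Total: $378 + $5,400 + $0 = $5,778.

$5,778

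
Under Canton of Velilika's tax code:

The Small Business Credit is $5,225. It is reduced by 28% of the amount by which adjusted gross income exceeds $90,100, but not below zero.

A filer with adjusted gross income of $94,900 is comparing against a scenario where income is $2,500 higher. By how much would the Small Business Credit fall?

$700

At $94,900 — 28% of the $4,800 excess over $90,100 is $1,344; credit = $5,225 − $1,344 = $3,881.
At $97,400 — 28% of the $7,300 excess over $90,100 is $2,044; credit = $5,225 − $2,044 = $3,181.
Lost: $3,881 − $3,181 = $700.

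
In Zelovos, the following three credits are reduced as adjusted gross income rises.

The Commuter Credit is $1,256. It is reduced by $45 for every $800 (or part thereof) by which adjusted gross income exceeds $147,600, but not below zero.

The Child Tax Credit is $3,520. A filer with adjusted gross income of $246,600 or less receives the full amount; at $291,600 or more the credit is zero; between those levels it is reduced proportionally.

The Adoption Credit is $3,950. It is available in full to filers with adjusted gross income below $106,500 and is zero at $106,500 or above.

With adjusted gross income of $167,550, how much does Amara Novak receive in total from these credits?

$3,651

Commuter Credit: income exceeds $147,600 by $19,950, which is 25 full-or-partial $800 increments; reduction = 25 × $45 = $1,125, leaving $131.
Child Tax Credit: $167,550 is at or below the $246,600 threshold, so the full $3,520 applies.
Adoption Credit: $167,550 meets or exceeds the $106,500 cutoff, so the credit is $0.
Total: $131 + $3,520 + $0 = $3,651.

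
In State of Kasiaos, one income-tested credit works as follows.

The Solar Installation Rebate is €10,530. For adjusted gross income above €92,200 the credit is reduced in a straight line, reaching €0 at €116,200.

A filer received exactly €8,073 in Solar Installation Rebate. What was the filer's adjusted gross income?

€97,800

€8,073 is 8,073/10,530 of the full €10,530, so 2,457/10,530 of the €24,000 range has been used: income = €92,200 + €24,000 × 2,457/10,530 = €97,800.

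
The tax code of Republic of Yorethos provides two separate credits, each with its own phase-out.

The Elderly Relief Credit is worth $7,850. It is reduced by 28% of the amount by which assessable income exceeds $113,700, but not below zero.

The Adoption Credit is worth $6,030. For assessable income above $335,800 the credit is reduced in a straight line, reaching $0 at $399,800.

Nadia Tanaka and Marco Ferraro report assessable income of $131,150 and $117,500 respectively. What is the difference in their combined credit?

Nadia ($131,150): Elderly Relief Credit: 28% of the $17,450 excess over $113,700 is $4,886; credit = $7,850 − $4,886 = $2,964. Adoption Credit: $131,150 is at or below the $335,800 threshold, so the full $6,030 applies. total $2,964 + $6,030 = $8,994
Marco ($117,500): Elderly Relief Credit: 28% of the $3,800 excess over $113,700 is $1,064; credit = $7,850 − $1,064 = $6,786. Adoption Credit: $117,500 is at or below the $335,800 threshold, so the full $6,030 applies. total $6,786 + $6,030 = $12,816
Difference: |$8,994 − $12,816| = $3,822.

$3,822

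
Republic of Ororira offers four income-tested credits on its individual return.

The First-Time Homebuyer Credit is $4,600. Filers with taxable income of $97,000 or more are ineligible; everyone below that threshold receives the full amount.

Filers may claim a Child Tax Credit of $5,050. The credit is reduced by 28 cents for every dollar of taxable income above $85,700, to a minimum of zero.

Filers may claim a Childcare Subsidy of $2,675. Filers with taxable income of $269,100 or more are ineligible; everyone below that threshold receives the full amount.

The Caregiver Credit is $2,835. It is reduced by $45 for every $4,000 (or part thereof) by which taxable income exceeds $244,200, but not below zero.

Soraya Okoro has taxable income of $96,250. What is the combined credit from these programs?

$12,206

First-Time Homebuyer Credit: $96,250 is below the $97,000 cutoff, so the full $4,600 applies.
Child Tax Credit: 28% of the $10,550 excess over $85,700 is $2,954; credit = $5,050 − $2,954 = $2,096.
Childcare Subsidy: $96,250 is below the $269,100 cutoff, so the full $2,675 applies.
Caregiver Credit: $96,250 is at or below the $244,200 threshold, so the full $2,835 applies.
Total: $4,600 + $2,096 + $2,675 + $2,835 = $12,206.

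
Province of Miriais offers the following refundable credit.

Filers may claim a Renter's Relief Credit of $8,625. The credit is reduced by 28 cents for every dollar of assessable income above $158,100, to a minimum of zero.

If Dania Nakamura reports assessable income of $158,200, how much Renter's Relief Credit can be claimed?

Renter's Relief Credit: 28% of the $100 excess over $158,100 is $28; credit = $8,625 − $28 = $8,597.

$8,597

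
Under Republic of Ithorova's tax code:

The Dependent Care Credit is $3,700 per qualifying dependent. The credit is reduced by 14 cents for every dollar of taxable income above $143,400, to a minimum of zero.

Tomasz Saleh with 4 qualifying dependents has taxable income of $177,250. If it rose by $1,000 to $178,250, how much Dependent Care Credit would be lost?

$140

At $177,250 — base = 4 × $3,700 = $14,800. 14% of the $33,850 excess over $143,400 is $4,739; credit = $14,800 − $4,739 = $10,061.
At $178,250 — base = 4 × $3,700 = $14,800. 14% of the $34,850 excess over $143,400 is $4,879; credit = $14,800 − $4,879 = $9,921.
Lost: $10,061 − $9,921 = $140.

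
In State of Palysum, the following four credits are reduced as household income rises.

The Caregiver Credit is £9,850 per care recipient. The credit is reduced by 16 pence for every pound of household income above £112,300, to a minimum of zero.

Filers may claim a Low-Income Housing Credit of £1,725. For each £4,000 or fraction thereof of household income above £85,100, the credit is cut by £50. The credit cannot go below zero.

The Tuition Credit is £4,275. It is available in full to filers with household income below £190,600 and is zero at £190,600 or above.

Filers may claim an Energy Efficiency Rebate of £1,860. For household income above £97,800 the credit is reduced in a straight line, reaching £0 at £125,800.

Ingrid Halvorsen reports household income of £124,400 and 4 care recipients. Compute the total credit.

£43,057

Caregiver Credit: base = 4 × £9,850 = £39,400. 16% of the £12,100 excess over £112,300 is £1,936; credit = £39,400 − £1,936 = £37,464.
Low-Income Housing Credit: income exceeds £85,100 by £39,300, which is 10 full-or-partial £4,000 increments; reduction = 10 × £50 = £500, leaving £1,225.
Tuition Credit: £124,400 is below the £190,600 cutoff, so the full £4,275 applies.
Energy Efficiency Rebate: £124,400 is £26,600 into a £28,000 phase-out range, leaving 1,400/28,000 of the credit: £1,860 × 1,400/28,000 = £93.
Total: £37,464 + £1,225 + £4,275 + £93 = £43,057.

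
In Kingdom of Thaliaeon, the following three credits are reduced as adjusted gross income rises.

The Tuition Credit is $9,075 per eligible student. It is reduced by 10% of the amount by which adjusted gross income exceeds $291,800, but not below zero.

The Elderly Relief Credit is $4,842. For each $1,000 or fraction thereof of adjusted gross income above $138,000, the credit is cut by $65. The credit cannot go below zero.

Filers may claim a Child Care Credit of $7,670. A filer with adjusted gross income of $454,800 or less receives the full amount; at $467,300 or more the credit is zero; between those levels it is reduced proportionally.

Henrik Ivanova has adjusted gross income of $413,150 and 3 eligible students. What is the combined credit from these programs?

$22,760

Tuition Credit: base = 3 × $9,075 = $27,225. 10% of the $121,350 excess over $291,800 is $12,135; credit = $27,225 − $12,135 = $15,090.
Elderly Relief Credit: income exceeds $138,000 by $275,150 → 276 increments × $65 = $17,940 ≥ base, so the credit is $0.
Child Care Credit: $413,150 is at or below the $454,800 threshold, so the full $7,670 applies.
Total: $15,090 + $0 + $7,670 = $22,760.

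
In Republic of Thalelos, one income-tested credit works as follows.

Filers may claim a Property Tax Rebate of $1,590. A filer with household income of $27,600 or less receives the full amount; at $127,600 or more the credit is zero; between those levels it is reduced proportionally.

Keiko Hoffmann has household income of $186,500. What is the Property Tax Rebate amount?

Property Tax Rebate: $186,500 is at or above $127,600, so the credit is $0.

$0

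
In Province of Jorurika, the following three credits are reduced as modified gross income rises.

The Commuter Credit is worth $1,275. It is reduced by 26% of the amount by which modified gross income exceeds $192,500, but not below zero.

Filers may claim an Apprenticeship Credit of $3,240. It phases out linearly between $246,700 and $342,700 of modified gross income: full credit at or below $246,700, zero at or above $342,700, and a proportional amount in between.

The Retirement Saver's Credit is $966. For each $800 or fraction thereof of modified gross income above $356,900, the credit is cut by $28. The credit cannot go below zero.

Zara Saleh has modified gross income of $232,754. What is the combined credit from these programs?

$4,206

Commuter Credit: 26% of the $40,254 excess over $192,500 is $10,466.04 ≥ base, so the credit is $0.
Apprenticeship Credit: $232,754 is at or below the $246,700 threshold, so the full $3,240 applies.
Retirement Saver's Credit: $232,754 is at or below the $356,900 threshold, so the full $966 applies.
Total: $0 + $3,240 + $966 = $4,206.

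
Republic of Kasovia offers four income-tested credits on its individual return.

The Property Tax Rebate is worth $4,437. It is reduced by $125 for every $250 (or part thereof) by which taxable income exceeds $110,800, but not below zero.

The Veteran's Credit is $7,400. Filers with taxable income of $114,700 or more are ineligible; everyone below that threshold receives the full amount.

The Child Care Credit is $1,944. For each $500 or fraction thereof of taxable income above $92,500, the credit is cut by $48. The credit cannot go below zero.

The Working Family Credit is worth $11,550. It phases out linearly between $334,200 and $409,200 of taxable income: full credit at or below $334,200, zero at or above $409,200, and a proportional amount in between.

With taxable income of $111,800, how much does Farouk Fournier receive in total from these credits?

Property Tax Rebate: income exceeds $110,800 by $1,000, which is 4 full-or-partial $250 increments; reduction = 4 × $125 = $500, leaving $3,937.
Veteran's Credit: $111,800 is below the $114,700 cutoff, so the full $7,400 applies.
Child Care Credit: income exceeds $92,500 by $19,300, which is 39 full-or-partial $500 increments; reduction = 39 × $48 = $1,872, leaving $72.
Working Family Credit: $111,800 is at or below the $334,200 threshold, so the full $11,550 applies.
Total: $3,937 + $7,400 + $72 + $11,550 = $22,959.

$22,959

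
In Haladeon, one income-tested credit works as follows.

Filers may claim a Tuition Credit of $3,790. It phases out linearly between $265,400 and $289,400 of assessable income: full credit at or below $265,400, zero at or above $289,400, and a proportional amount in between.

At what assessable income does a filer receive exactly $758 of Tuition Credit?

$284,600

$758 is 758/3,790 of the full $3,790, so 3,032/3,790 of the $24,000 range has been used: income = $265,400 + $24,000 × 3,032/3,790 = $284,600.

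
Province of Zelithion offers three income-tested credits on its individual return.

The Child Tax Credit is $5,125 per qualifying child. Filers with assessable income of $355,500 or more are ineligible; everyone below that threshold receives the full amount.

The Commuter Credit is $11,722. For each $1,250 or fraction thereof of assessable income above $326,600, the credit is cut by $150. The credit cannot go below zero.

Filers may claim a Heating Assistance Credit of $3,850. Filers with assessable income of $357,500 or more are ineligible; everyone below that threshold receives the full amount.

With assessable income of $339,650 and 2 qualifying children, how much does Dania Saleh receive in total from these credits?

$24,172

Child Tax Credit: base = 2 × $5,125 = $10,250. $339,650 is below the $355,500 cutoff, so the full $10,250 applies.
Commuter Credit: income exceeds $326,600 by $13,050, which is 11 full-or-partial $1,250 increments; reduction = 11 × $150 = $1,650, leaving $10,072.
Heating Assistance Credit: $339,650 is below the $357,500 cutoff, so the full $3,850 applies.
Total: $10,250 + $10,072 + $3,850 = $24,172.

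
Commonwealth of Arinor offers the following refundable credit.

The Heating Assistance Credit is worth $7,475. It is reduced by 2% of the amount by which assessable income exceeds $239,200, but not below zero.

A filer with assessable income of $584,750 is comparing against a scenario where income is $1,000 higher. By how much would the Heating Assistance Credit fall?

At $584,750 — 2% of the $345,550 excess over $239,200 is $6,911; credit = $7,475 − $6,911 = $564.
At $585,750 — 2% of the $346,550 excess over $239,200 is $6,931; credit = $7,475 − $6,931 = $544.
Lost: $564 − $544 = $20.

$20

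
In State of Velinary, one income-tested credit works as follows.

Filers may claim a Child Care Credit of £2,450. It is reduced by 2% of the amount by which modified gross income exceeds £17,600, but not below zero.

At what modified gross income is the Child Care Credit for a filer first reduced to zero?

£140,100

The credit falls by 2% of each pound above £17,600, so it reaches zero when the excess is £2,450 / 2% = £122,500: income = £17,600 + £122,500 = £140,100.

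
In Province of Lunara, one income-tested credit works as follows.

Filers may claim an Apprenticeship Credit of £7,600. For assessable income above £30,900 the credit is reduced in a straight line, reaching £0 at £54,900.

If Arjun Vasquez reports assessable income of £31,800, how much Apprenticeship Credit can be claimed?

Apprenticeship Credit: £31,800 is £900 into a £24,000 phase-out range, leaving 23,100/24,000 of the credit: £7,600 × 23,100/24,000 = £7,315.

£7,315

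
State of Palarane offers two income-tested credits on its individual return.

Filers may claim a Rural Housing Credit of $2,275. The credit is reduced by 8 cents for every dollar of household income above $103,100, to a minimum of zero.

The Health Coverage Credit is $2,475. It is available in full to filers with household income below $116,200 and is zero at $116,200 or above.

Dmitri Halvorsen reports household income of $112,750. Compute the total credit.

Rural Housing Credit: 8% of the $9,650 excess over $103,100 is $772; credit = $2,275 − $772 = $1,503.
Health Coverage Credit: $112,750 is below the $116,200 cutoff, so the full $2,475 applies.
Total: $1,503 + $2,475 = $3,978.

$3,978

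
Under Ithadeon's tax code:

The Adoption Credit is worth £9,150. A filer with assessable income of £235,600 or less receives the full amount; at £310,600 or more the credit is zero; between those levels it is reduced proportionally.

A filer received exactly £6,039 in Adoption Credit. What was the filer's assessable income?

£261,100

£6,039 is 6,039/9,150 of the full £9,150, so 3,111/9,150 of the £75,000 range has been used: income = £235,600 + £75,000 × 3,111/9,150 = £261,100.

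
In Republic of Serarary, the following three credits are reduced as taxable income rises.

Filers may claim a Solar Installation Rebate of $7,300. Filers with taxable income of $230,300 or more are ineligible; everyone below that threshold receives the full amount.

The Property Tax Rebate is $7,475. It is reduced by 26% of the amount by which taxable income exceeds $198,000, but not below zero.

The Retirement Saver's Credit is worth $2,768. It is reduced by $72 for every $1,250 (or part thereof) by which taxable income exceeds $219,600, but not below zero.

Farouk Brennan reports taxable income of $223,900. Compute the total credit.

$10,521

Solar Installation Rebate: $223,900 is below the $230,300 cutoff, so the full $7,300 applies.
Property Tax Rebate: 26% of the $25,900 excess over $198,000 is $6,734; credit = $7,475 − $6,734 = $741.
Retirement Saver's Credit: income exceeds $219,600 by $4,300, which is 4 full-or-partial $1,250 increments; reduction = 4 × $72 = $288, leaving $2,480.
Total: $7,300 + $741 + $2,480 = $10,521.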